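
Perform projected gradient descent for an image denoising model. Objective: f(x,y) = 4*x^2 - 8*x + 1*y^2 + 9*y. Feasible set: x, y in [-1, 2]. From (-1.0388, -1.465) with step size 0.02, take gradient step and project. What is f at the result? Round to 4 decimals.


Step 1: Compute gradient at (-1.0388, -1.465).
grad_x = 2*4*-1.0388 - 8 = -16.3104
grad_y = 2*1*-1.465 + 9 = 6.07
Step 2: Gradient step.
x_raw = -1.0388 - 0.02*-16.3104 = -0.7126
y_raw = -1.465 - 0.02*6.07 = -1.5864
Step 3: Project onto [-1, 2].
x_proj = clip(-0.7126) = -0.7126
y_proj = clip(-1.5864) = -1.0
Step 4: Evaluate f.
f(-0.7126, -1.0) = -0.2681


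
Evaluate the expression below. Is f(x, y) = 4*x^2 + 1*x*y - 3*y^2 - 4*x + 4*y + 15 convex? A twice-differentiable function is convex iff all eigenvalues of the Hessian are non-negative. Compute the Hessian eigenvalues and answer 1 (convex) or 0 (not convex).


The Hessian of f(x,y) = 4*x^2 + 1*x*y - 3*y^2 - 4*x + 4*y + 15 is:
H = [[8, 1], [1, -6]]
Trace = 8 - 6 = 2
Determinant = 8*-6 - (1)^2 = -49
Discriminant = (2)^2 - 4*-49 = 200.0
Eigenvalues: lambda_1 = -6.0711, lambda_2 = 8.0711
The function is not convex.

0


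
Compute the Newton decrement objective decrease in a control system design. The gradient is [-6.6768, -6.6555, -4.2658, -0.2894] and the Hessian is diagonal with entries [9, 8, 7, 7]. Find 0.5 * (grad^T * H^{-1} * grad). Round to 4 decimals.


Step 1: H is diagonal, so H^(-1) * g = [-0.7419, -0.8319, -0.6094, -0.0413].
Step 2: g^T H^(-1) g = sum_i g_i^2 / H_ii
  = (-6.6768)^2/9 + (-6.6555)^2/8 + (-4.2658)^2/7 + (-0.2894)^2/7
  = 4.9533 + 5.537 + 2.5996 + 0.012 = 13.1018
Step 3: Objective decrease = 0.5 * g^T H^(-1) g = 6.5509


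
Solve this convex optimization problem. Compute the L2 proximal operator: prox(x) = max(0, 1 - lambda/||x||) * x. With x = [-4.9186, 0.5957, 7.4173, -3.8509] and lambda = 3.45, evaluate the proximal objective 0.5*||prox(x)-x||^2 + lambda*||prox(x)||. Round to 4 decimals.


Step 1: Compute ||x||.
||x|| = 9.7156
Step 2: Compute scaling factor.
scale = max(0, 1 - 3.45/9.7156) = 0.6449
Step 3: prox(x) = [-3.172, 0.3842, 4.7834, -2.4835]
||prox(x)|| = 6.2656
Step 4: Proximal objective.
0.5*||prox-x||^2 = 5.9513
lambda*||prox|| = 21.6163
Total = 27.5676


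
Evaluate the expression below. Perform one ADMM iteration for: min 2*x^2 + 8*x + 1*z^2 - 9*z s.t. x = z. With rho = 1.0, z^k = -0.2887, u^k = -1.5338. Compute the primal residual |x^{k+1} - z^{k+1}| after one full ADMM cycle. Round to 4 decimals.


ADMM iteration with rho = 1.0, z^k = -0.2887, u^k = -1.5338
Step 1: x-update.
Minimize 2*x^2 + 8*x + (1.0/2)*(x + 0.2887 - 1.5338)^2
FOC: (2*2 + 1.0)*x = -8 + 1.0*(-0.2887 + 1.5338)
x^{k+1} = -1.351
Step 2: z-update.
Minimize 1*z^2 - 9*z + (1.0/2)*(-1.351 - z - 1.5338)^2
FOC: (2*1 + 1.0)*z = 9 + 1.0*(-1.351 - 1.5338)
z^{k+1} = 2.0384
Step 3: u-update.
u^{k+1} = -1.5338 - 1.351 - 2.0384 = -4.9232
Step 4: Primal residual = |-1.351 - 2.0384| = 3.3894


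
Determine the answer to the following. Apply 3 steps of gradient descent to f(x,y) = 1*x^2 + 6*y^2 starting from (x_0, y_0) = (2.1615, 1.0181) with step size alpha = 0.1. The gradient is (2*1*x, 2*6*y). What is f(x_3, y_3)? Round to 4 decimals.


Gradient descent on f(x,y) = 1*x^2 + 6*y^2.
Starting point: (2.1615, 1.0181), alpha = 0.1
Step 1: grad_x = 2*1*2.1615 = 4.323, grad_y = 2*6*1.0181 = 12.2172
  x_1 = 2.1615 - 0.1*4.323 = 1.7292
  y_1 = 1.0181 - 0.1*12.2172 = -0.2036
Step 2: grad_x = 2*1*1.7292 = 3.4584, grad_y = 2*6*-0.2036 = -2.4434
  x_2 = 1.7292 - 0.1*3.4584 = 1.3834
  y_2 = -0.2036 - 0.1*-2.4434 = 0.0407
Step 3: grad_x = 2*1*1.3834 = 2.7667, grad_y = 2*6*0.0407 = 0.4887
  x_3 = 1.3834 - 0.1*2.7667 = 1.1067
  y_3 = 0.0407 - 0.1*0.4887 = -0.0081
f(1.1067, -0.0081) = 1*1.1067^2 + 6*(-0.0081)^2 = 1.2252


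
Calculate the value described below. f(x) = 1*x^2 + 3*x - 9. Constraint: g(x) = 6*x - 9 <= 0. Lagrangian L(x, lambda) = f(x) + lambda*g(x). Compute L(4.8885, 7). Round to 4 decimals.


Step 1: Evaluate f(x).
f(4.8885) = 1*4.8885^2 + 3*4.8885 - 9 = 29.5629
Step 2: Evaluate g(x).
g(4.8885) = 6*4.8885 - 9 = 20.331
Step 3: Compute Lagrangian.
L = 29.5629 + 7*20.331 = 171.8799


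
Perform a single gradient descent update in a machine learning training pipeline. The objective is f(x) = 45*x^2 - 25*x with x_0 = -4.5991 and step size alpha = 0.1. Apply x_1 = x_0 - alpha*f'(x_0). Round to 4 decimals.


We compute the gradient at x_0 and apply the update.
f'(x) = 90*x - 25
f'(-4.5991) = 90*-4.5991 - 25 = -438.919
x_1 = -4.5991 - 0.1*-438.919 = 39.2928


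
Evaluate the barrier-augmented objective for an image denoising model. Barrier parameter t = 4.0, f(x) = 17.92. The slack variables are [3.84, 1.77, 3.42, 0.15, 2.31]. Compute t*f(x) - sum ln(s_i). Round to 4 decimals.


Step 1: Compute log-barrier.
ln values: [1.3455, 0.571, 1.2296, -1.8971, 0.8372]
phi = -(1.3455 + 0.571 + 1.2296 - 1.8971 + 0.8372) = -2.0862
Step 2: Compute augmented objective.
t*f(x) = 4.0*17.92 = 71.68
Total = 71.68 - 2.0862 = 69.5938


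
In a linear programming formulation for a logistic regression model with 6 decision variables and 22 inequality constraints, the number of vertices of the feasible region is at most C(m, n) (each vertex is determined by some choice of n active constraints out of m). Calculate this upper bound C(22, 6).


Each vertex corresponds to some choice of n active constraints out of m, so the number of vertices is at most C(m, n) = m! / (n!(m-n)!).
m = 22, n = 6
Numerator: 22 * 21 * 20 * 19 * 18 * 17
Denominator: 6! = 720
C(22, 6) = 74613


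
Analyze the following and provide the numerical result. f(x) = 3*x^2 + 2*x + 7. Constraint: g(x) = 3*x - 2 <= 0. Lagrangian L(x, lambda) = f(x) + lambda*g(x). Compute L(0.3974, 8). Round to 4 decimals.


Step 1: Evaluate f(x).
f(0.3974) = 3*0.3974^2 + 2*0.3974 + 7 = 8.2686
Step 2: Evaluate g(x).
g(0.3974) = 3*0.3974 - 2 = -0.8078
Step 3: Compute Lagrangian.
L = 8.2686 + 8*-0.8078 = 1.8062


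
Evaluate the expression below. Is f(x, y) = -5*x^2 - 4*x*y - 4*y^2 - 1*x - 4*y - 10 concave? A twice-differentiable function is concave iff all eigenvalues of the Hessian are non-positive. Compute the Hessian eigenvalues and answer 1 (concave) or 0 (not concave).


The Hessian of f(x,y) = -5*x^2 - 4*x*y - 4*y^2 - 1*x - 4*y - 10 is:
H = [[-10, -4], [-4, -8]]
Trace = -10 - 8 = -18
Determinant = -10*-8 - (-4)^2 = 64
Discriminant = (-18)^2 - 4*64 = 68.0
Eigenvalues: lambda_1 = -13.1231, lambda_2 = -4.8769
The function is concave.

1


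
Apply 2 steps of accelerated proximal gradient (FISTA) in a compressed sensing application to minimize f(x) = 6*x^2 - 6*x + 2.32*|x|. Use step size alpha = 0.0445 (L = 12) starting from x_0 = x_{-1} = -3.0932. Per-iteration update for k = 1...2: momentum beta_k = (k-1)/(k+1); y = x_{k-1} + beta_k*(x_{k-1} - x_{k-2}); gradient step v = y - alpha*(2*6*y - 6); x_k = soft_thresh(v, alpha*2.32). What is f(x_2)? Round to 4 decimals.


FISTA on f(x) = 6*x^2 - 6*x + 2.32*|x|
L = 12, alpha = 0.0445
Iteration 1: beta = 0.0, y = -3.0932 + 0.0*(-3.0932 + 3.0932) = -3.0932
  grad(y) = -43.1184, v = y - alpha*grad = -1.1744
  prox(v) = soft_thresh(-1.1744, 0.1032) = -1.0712
Iteration 2: beta = 0.3333, y = -1.0712 + 0.3333*(-1.0712 + 3.0932) = -0.3972
  grad(y) = -10.7663, v = y - alpha*grad = 0.0819
  prox(v) = soft_thresh(0.0819, 0.1032) = 0.0
f(x_2) = 6*0.0^2 - 6*0.0 + 2.32*|0.0| = 0.0


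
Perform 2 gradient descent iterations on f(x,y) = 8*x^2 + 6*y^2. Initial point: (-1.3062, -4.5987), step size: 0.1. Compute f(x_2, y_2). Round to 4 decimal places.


Gradient descent on f(x,y) = 8*x^2 + 6*y^2.
Starting point: (-1.3062, -4.5987), alpha = 0.1
Step 1: grad_x = 2*8*-1.3062 = -20.8992, grad_y = 2*6*-4.5987 = -55.1844
  x_1 = -1.3062 - 0.1*-20.8992 = 0.7837
  y_1 = -4.5987 - 0.1*-55.1844 = 0.9197
Step 2: grad_x = 2*8*0.7837 = 12.5395, grad_y = 2*6*0.9197 = 11.0369
  x_2 = 0.7837 - 0.1*12.5395 = -0.4702
  y_2 = 0.9197 - 0.1*11.0369 = -0.1839
f(-0.4702, -0.1839) = 8*(-0.4702)^2 + 6*(-0.1839)^2 = 1.972


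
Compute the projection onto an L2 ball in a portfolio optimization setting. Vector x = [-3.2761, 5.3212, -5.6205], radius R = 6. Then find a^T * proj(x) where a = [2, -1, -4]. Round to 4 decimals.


Step 1: Compute ||x|| (intermediates to 6 decimals).
||x|| = sqrt((-3.2761)^2 + 5.3212^2 + (-5.6205)^2) = 8.404643
Step 2: Project.
Since ||x|| > R, scale = R/||x|| = 6/8.404643 = 0.713891, proj(x) = scale * x
proj(x) = [-2.338778, 3.798757, -4.012424]
Step 3: Dot product.
a^T * proj(x) = 2*(-2.338778) - 1*3.798757 - 4*(-4.012424) = 7.5734


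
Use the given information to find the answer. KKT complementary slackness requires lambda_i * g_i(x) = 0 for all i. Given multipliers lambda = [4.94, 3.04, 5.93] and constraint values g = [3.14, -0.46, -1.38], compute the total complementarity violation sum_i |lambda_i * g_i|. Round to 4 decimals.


KKT complementary slackness check:
lambda_1 * g_1 = 4.94 * 3.14 = 15.5116
lambda_2 * g_2 = 3.04 * -0.46 = -1.3984
lambda_3 * g_3 = 5.93 * -1.38 = -8.1834
Total violation = 15.5116 + 1.3984 + 8.1834 = 25.0934


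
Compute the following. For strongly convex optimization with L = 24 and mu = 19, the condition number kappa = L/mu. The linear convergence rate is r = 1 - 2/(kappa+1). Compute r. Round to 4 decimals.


Step 1: Compute the condition number.
kappa = L/mu = 24/19 = 1.2632
Step 2: Compute the convergence rate.
r = 1 - 2/(kappa + 1) = 1 - 2*mu/(L + mu) = (L - mu)/(L + mu) = 5/43 = 0.1163


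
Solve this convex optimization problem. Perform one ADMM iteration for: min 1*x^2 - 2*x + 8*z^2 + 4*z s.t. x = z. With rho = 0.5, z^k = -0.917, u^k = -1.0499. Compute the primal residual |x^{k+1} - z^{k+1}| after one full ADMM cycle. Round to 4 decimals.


ADMM iteration with rho = 0.5, z^k = -0.917, u^k = -1.0499
Step 1: x-update.
Minimize 1*x^2 - 2*x + (0.5/2)*(x + 0.917 - 1.0499)^2
FOC: (2*1 + 0.5)*x = 2 + 0.5*(-0.917 + 1.0499)
x^{k+1} = 0.8266
Step 2: z-update.
Minimize 8*z^2 + 4*z + (0.5/2)*(0.8266 - z - 1.0499)^2
FOC: (2*8 + 0.5)*z = -4 + 0.5*(0.8266 - 1.0499)
z^{k+1} = -0.2492
Step 3: u-update.
u^{k+1} = -1.0499 + 0.8266 + 0.2492 = 0.0259
Step 4: Primal residual = |0.8266 + 0.2492| = 1.0758


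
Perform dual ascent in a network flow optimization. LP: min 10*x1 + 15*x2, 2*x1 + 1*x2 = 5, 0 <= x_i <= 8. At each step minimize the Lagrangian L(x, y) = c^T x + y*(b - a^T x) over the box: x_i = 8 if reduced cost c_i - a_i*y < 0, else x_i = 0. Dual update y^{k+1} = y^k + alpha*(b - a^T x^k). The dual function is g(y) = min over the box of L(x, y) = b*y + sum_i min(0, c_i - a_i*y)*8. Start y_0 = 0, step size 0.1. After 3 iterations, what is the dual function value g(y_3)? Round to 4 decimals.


Dual ascent for LP: min 10*x1 + 15*x2, 2*x1 + 1*x2 = 5, 0 <= x_i <= 8
Step 1: y^k = 0.0, reduced costs: (10.0, 15.0)
  x^k = (0.0, 0.0), subgradient = b - a^T x = 5.0
  y^{k+1} = 0.0 + 0.1*5.0 = 0.5
Step 2: y^k = 0.5, reduced costs: (9.0, 14.5)
  x^k = (0.0, 0.0), subgradient = b - a^T x = 5.0
  y^{k+1} = 0.5 + 0.1*5.0 = 1.0
Step 3: y^k = 1.0, reduced costs: (8.0, 14.0)
  x^k = (0.0, 0.0), subgradient = b - a^T x = 5.0
  y^{k+1} = 1.0 + 0.1*5.0 = 1.5
Dual objective at y_3 = 1.5: reduced costs (7.0, 13.5), box minimizer x = (0.0, 0.0)
g(y_3) = b*y + (c1 - a1*y)*x1 + (c2 - a2*y)*x2 = 5*1.5 + 7.0*0.0 + 13.5*0.0 = 7.5 + 0.0 + 0.0 = 7.5


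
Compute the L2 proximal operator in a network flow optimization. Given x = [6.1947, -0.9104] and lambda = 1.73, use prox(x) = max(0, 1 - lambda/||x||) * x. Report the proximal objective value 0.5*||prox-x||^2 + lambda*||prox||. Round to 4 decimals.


Step 1: Compute ||x||.
||x|| = 6.2612
Step 2: Compute scaling factor.
scale = max(0, 1 - 1.73/6.2612) = 0.7237
Step 3: prox(x) = [4.4831, -0.6589]
||prox(x)|| = 4.5312
Step 4: Proximal objective.
0.5*||prox-x||^2 = 1.4965
lambda*||prox|| = 7.839
Total = 9.3355


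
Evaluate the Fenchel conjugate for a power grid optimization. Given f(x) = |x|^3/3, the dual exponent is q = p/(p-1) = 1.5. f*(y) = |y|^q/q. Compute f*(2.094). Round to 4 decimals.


The conjugate exponent q satisfies 1/p + 1/q = 1.
p = 3, so q = 3/(3 - 1) = 1.5
|y|^q = 2.094^1.5 = 3.0302
f*(2.094) = 3.0302 / 1.5 = 2.0201


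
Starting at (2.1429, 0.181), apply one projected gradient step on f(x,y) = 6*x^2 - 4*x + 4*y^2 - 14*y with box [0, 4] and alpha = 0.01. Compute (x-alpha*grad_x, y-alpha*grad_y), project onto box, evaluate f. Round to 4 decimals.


Step 1: Compute gradient at (2.1429, 0.181).
grad_x = 2*6*2.1429 - 4 = 21.7148
grad_y = 2*4*0.181 - 14 = -12.552
Step 2: Gradient step.
x_raw = 2.1429 - 0.01*21.7148 = 1.9258
y_raw = 0.181 - 0.01*-12.552 = 0.3065
Step 3: Project onto [0, 4].
x_proj = clip(1.9258) = 1.9258
y_proj = clip(0.3065) = 0.3065
Step 4: Evaluate f.
f(1.9258, 0.3065) = 10.6327


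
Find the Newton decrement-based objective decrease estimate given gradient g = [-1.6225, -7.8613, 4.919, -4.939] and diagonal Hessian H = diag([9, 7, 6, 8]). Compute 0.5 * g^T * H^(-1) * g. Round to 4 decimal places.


Step 1: H is diagonal, so H^(-1) * g = [-0.1803, -1.123, 0.8198, -0.6174].
Step 2: g^T H^(-1) g = sum_i g_i^2 / H_ii
  = (-1.6225)^2/9 + (-7.8613)^2/7 + (4.919)^2/6 + (-4.939)^2/8
  = 0.2925 + 8.8286 + 4.0328 + 3.0492 = 16.2031
Step 3: Objective decrease = 0.5 * g^T H^(-1) g = 8.1015


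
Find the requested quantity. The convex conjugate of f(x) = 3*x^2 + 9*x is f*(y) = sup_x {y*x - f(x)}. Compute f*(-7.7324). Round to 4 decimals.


f*(y) = sup_x {y*x - a*x^2 - b*x} = sup_x {(y-b)*x - a*x^2}
FOC: (y - b) - 2a*x = 0 => x* = (y - b)/(2a)
x* = (-7.7324 - 9)/(2*3) = -2.7887
f*(-7.7324) = (y-b)^2/(4a) = (-7.7324 - 9)^2/(4*3)
= 279.9732/12 = 23.3311


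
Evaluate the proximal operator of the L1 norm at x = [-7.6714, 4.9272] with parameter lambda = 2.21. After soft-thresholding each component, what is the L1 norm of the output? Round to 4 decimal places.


Soft-thresholding with lambda = 2.21:
prox(-7.6714) = sign(-7.6714)*max(|-7.6714| - 2.21, 0) = -5.4614
prox(4.9272) = sign(4.9272)*max(|4.9272| - 2.21, 0) = 2.7172
prox(x) = [-5.4614, 2.7172]
||prox(x)||_1 = 5.4614 + 2.7172 = 8.1786


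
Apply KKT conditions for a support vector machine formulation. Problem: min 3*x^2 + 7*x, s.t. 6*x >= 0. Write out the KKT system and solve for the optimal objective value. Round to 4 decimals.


Step 1: Try lambda = 0 (constraint inactive).
x_unc = -7/(2*3) = -1.1667
Check: 6*-1.1667 = -7.0002 < 0 -- violated!
Step 2: Constraint must be active: 6*x = 0
x* = 0/6 = 0.0
lambda = (2*3*0.0 + 7)/6 = 1.1667
Step 3: Compute optimal value.
f(x*) = 3*0.0^2 + 7*0.0 = 0.0


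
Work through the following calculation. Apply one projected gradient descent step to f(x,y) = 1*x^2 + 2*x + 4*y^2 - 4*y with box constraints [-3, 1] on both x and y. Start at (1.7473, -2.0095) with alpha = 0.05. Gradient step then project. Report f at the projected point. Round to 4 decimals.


Step 1: Compute gradient at (1.7473, -2.0095).
grad_x = 2*1*1.7473 + 2 = 5.4946
grad_y = 2*4*-2.0095 - 4 = -20.076
Step 2: Gradient step.
x_raw = 1.7473 - 0.05*5.4946 = 1.4726
y_raw = -2.0095 - 0.05*-20.076 = -1.0057
Step 3: Project onto [-3, 1].
x_proj = clip(1.4726) = 1.0
y_proj = clip(-1.0057) = -1.0057
Step 4: Evaluate f.
f(1.0, -1.0057) = 11.0685


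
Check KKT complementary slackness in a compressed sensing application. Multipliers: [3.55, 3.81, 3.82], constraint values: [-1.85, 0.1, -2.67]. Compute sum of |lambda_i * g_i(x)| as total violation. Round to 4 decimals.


KKT complementary slackness check:
lambda_1 * g_1 = 3.55 * -1.85 = -6.5675
lambda_2 * g_2 = 3.81 * 0.1 = 0.381
lambda_3 * g_3 = 3.82 * -2.67 = -10.1994
Total violation = 6.5675 + 0.381 + 10.1994 = 17.1479


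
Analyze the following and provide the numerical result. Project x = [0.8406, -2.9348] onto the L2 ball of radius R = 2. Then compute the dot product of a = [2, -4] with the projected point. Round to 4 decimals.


Step 1: Compute ||x|| (intermediates to 6 decimals).
||x|| = sqrt(0.8406^2 + (-2.9348)^2) = 3.052812
Step 2: Project.
Since ||x|| > R, scale = R/||x|| = 2/3.052812 = 0.655134, proj(x) = scale * x
proj(x) = [0.550706, -1.922687]
Step 3: Dot product.
a^T * proj(x) = 2*0.550706 - 4*(-1.922687) = 8.7922


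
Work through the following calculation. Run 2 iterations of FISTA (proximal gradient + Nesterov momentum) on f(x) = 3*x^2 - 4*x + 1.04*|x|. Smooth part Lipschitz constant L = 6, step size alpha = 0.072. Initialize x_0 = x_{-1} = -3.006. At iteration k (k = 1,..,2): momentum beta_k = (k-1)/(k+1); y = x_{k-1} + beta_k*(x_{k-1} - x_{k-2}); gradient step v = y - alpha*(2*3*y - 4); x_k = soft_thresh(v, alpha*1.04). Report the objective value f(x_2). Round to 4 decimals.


FISTA on f(x) = 3*x^2 - 4*x + 1.04*|x|
L = 6, alpha = 0.072
Iteration 1: beta = 0.0, y = -3.006 + 0.0*(-3.006 + 3.006) = -3.006
  grad(y) = -22.036, v = y - alpha*grad = -1.4194
  prox(v) = soft_thresh(-1.4194, 0.0749) = -1.3445
Iteration 2: beta = 0.3333, y = -1.3445 + 0.3333*(-1.3445 + 3.006) = -0.7907
  grad(y) = -8.7442, v = y - alpha*grad = -0.1611
  prox(v) = soft_thresh(-0.1611, 0.0749) = -0.0862
f(x_2) = 3*(-0.0862)^2 - 4*(-0.0862) + 1.04*|-0.0862| = 0.457


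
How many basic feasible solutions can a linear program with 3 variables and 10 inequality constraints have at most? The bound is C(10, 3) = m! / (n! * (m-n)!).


Each vertex corresponds to some choice of n active constraints out of m, so the number of vertices is at most C(m, n) = m! / (n!(m-n)!).
m = 10, n = 3
Numerator: 10 * 9 * 8
Denominator: 3! = 6
C(10, 3) = 120


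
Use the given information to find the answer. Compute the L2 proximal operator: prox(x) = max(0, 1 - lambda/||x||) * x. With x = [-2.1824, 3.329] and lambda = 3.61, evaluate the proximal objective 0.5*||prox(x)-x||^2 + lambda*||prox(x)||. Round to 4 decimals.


Step 1: Compute ||x||.
||x|| = 3.9806
Step 2: Compute scaling factor.
scale = max(0, 1 - 3.61/3.9806) = 0.0931
Step 3: prox(x) = [-0.2032, 0.3099]
||prox(x)|| = 0.3706
Step 4: Proximal objective.
0.5*||prox-x||^2 = 6.5161
lambda*||prox|| = 1.3379
Total = 7.8539


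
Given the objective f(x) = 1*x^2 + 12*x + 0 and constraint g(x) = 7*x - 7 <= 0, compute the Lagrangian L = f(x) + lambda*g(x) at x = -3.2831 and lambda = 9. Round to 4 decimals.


Step 1: Evaluate f(x).
f(-3.2831) = 1*(-3.2831)^2 + 12*(-3.2831) + 0 = -28.6185
Step 2: Evaluate g(x).
g(-3.2831) = 7*-3.2831 - 7 = -29.9817
Step 3: Compute Lagrangian.
L = -28.6185 + 9*-29.9817 = -298.4538


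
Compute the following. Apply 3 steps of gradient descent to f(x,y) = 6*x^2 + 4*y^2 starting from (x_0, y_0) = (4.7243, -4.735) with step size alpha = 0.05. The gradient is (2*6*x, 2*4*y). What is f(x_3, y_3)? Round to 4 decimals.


Gradient descent on f(x,y) = 6*x^2 + 4*y^2.
Starting point: (4.7243, -4.735), alpha = 0.05
Step 1: grad_x = 2*6*4.7243 = 56.6916, grad_y = 2*4*-4.735 = -37.88
  x_1 = 4.7243 - 0.05*56.6916 = 1.8897
  y_1 = -4.735 - 0.05*-37.88 = -2.841
Step 2: grad_x = 2*6*1.8897 = 22.6766, grad_y = 2*4*-2.841 = -22.728
  x_2 = 1.8897 - 0.05*22.6766 = 0.7559
  y_2 = -2.841 - 0.05*-22.728 = -1.7046
Step 3: grad_x = 2*6*0.7559 = 9.0707, grad_y = 2*4*-1.7046 = -13.6368
  x_3 = 0.7559 - 0.05*9.0707 = 0.3024
  y_3 = -1.7046 - 0.05*-13.6368 = -1.0228
f(0.3024, -1.0228) = 6*0.3024^2 + 4*(-1.0228)^2 = 4.7327


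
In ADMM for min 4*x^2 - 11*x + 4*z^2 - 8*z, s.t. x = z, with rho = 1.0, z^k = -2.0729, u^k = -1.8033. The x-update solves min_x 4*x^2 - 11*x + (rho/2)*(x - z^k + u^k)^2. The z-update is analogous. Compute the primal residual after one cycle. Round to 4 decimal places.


ADMM iteration with rho = 1.0, z^k = -2.0729, u^k = -1.8033
Step 1: x-update.
Minimize 4*x^2 - 11*x + (1.0/2)*(x + 2.0729 - 1.8033)^2
FOC: (2*4 + 1.0)*x = 11 + 1.0*(-2.0729 + 1.8033)
x^{k+1} = 1.1923
Step 2: z-update.
Minimize 4*z^2 - 8*z + (1.0/2)*(1.1923 - z - 1.8033)^2
FOC: (2*4 + 1.0)*z = 8 + 1.0*(1.1923 - 1.8033)
z^{k+1} = 0.821
Step 3: u-update.
u^{k+1} = -1.8033 + 1.1923 - 0.821 = -1.432
Step 4: Primal residual = |1.1923 - 0.821| = 0.3713


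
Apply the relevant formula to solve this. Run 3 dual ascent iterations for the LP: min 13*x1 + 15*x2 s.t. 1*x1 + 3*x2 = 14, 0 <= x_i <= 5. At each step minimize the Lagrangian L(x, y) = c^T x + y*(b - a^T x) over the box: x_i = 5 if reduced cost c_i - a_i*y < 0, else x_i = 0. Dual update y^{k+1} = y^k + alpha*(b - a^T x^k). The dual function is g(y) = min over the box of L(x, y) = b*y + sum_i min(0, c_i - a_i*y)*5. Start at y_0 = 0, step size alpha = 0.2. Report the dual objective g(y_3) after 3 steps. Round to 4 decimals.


Dual ascent for LP: min 13*x1 + 15*x2, 1*x1 + 3*x2 = 14, 0 <= x_i <= 5
Step 1: y^k = 0.0, reduced costs: (13.0, 15.0)
  x^k = (0.0, 0.0), subgradient = b - a^T x = 14.0
  y^{k+1} = 0.0 + 0.2*14.0 = 2.8
Step 2: y^k = 2.8, reduced costs: (10.2, 6.6)
  x^k = (0.0, 0.0), subgradient = b - a^T x = 14.0
  y^{k+1} = 2.8 + 0.2*14.0 = 5.6
Step 3: y^k = 5.6, reduced costs: (7.4, -1.8)
  x^k = (0.0, 5.0), subgradient = b - a^T x = -1.0
  y^{k+1} = 5.6 + 0.2*-1.0 = 5.4
Dual objective at y_3 = 5.4: reduced costs (7.6, -1.2), box minimizer x = (0.0, 5.0)
g(y_3) = b*y + (c1 - a1*y)*x1 + (c2 - a2*y)*x2 = 14*5.4 + 7.6*0.0 + (-1.2)*5.0 = 75.6 + 0.0 - 6.0 = 69.6


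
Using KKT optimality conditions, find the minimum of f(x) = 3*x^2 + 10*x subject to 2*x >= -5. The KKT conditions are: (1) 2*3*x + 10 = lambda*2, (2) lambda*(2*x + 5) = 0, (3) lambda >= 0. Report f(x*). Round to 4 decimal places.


Step 1: Try lambda = 0 (constraint inactive).
Stationarity: 2*3*x + 10 = 0
x* = -10/(2*3) = -5/3 = -1.6667 (rounded; the exact value -5/3 is used below)
Check constraint: 2*-1.6667 = -3.3334 >= -5 -- satisfied.
Step 2: Compute optimal value.
f(x*) = 3*(-5/3)^2 + 10*(-5/3) = -8.3333


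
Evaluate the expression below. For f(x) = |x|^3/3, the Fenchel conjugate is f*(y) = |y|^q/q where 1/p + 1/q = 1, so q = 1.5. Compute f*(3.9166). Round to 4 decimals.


The conjugate exponent q satisfies 1/p + 1/q = 1.
p = 3, so q = 3/(3 - 1) = 1.5
|y|^q = 3.9166^1.5 = 7.7511
f*(3.9166) = 7.7511 / 1.5 = 5.1674


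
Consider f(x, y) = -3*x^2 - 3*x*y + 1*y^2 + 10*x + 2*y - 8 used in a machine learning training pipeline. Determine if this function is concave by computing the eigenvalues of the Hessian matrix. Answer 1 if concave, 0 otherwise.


The Hessian of f(x,y) = -3*x^2 - 3*x*y + 1*y^2 + 10*x + 2*y - 8 is:
H = [[-6, -3], [-3, 2]]
Trace = -6 + 2 = -4
Determinant = -6*2 - (-3)^2 = -21
Discriminant = (-4)^2 - 4*-21 = 100.0
Eigenvalues: lambda_1 = -7.0, lambda_2 = 3.0
The function is not concave.

0


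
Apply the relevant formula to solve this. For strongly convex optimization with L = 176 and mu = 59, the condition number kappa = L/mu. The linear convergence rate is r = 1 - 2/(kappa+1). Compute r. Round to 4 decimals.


Step 1: Compute the condition number.
kappa = L/mu = 176/59 = 2.9831
Step 2: Compute the convergence rate.
r = 1 - 2/(kappa + 1) = 1 - 2*mu/(L + mu) = (L - mu)/(L + mu) = 117/235 = 0.4979


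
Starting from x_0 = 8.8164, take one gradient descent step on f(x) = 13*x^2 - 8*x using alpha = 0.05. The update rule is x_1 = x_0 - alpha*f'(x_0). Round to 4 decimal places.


We compute the gradient at x_0 and apply the update.
f'(x) = 26*x - 8
f'(8.8164) = 26*8.8164 - 8 = 221.2264
x_1 = 8.8164 - 0.05*221.2264 = -2.2449


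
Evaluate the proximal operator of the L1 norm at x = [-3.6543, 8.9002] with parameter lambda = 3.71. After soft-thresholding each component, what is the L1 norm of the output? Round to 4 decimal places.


Soft-thresholding with lambda = 3.71:
prox(-3.6543) = sign(-3.6543)*max(|-3.6543| - 3.71, 0) = 0.0
prox(8.9002) = sign(8.9002)*max(|8.9002| - 3.71, 0) = 5.1902
prox(x) = [0.0, 5.1902]
||prox(x)||_1 = 0.0 + 5.1902 = 5.1902


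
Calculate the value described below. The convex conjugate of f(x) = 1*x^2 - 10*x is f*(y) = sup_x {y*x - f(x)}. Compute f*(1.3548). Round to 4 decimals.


f*(y) = sup_x {y*x - a*x^2 - b*x} = sup_x {(y-b)*x - a*x^2}
FOC: (y - b) - 2a*x = 0 => x* = (y - b)/(2a)
x* = (1.3548 + 10)/(2*1) = 5.6774
f*(1.3548) = (y-b)^2/(4a) = (1.3548 + 10)^2/(4*1)
= 128.9315/4 = 32.2329


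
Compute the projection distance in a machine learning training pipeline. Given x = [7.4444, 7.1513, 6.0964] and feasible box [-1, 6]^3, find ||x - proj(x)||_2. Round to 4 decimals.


Project each component onto [-1, 6].
clip(7.4444) = 6.0, clip(7.1513) = 6.0, clip(6.0964) = 6.0
Projection = [6.0, 6.0, 6.0]
Squared diffs: [2.0863, 1.3255, 0.0093]
Distance = sqrt(3.4211) = 1.8496


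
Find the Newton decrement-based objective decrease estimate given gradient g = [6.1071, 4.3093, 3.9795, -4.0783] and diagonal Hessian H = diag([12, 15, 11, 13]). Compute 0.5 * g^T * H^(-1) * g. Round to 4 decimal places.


Step 1: H is diagonal, so H^(-1) * g = [0.5089, 0.2873, 0.3618, -0.3137].
Step 2: g^T H^(-1) g = sum_i g_i^2 / H_ii
  = (6.1071)^2/12 + (4.3093)^2/15 + (3.9795)^2/11 + (-4.0783)^2/13
  = 3.1081 + 1.238 + 1.4397 + 1.2794 = 7.0652
Step 3: Objective decrease = 0.5 * g^T H^(-1) g = 3.5326


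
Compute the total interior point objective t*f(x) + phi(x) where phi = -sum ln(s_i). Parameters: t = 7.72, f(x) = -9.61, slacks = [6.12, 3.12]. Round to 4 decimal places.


Step 1: Compute log-barrier.
ln values: [1.8116, 1.1378]
phi = -(1.8116 + 1.1378) = -2.9494
Step 2: Compute augmented objective.
t*f(x) = 7.72*-9.61 = -74.1892
Total = -74.1892 - 2.9494 = -77.1386


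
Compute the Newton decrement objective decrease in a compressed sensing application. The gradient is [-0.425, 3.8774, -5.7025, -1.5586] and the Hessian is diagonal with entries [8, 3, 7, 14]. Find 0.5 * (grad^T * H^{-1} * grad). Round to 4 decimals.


Step 1: H is diagonal, so H^(-1) * g = [-0.0531, 1.2925, -0.8146, -0.1113].
Step 2: g^T H^(-1) g = sum_i g_i^2 / H_ii
  = (-0.425)^2/8 + (3.8774)^2/3 + (-5.7025)^2/7 + (-1.5586)^2/14
  = 0.0226 + 5.0114 + 4.6455 + 0.1735 = 9.853
Step 3: Objective decrease = 0.5 * g^T H^(-1) g = 4.9265


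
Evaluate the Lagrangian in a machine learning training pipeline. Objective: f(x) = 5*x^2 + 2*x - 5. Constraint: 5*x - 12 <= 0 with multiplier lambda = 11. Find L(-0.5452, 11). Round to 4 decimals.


Step 1: Evaluate f(x).
f(-0.5452) = 5*(-0.5452)^2 + 2*(-0.5452) - 5 = -4.6042
Step 2: Evaluate g(x).
g(-0.5452) = 5*-0.5452 - 12 = -14.726
Step 3: Compute Lagrangian.
L = -4.6042 + 11*-14.726 = -166.5902


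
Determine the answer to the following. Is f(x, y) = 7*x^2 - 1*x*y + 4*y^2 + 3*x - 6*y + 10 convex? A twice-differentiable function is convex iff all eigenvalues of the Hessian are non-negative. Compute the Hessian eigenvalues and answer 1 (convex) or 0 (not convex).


The Hessian of f(x,y) = 7*x^2 - 1*x*y + 4*y^2 + 3*x - 6*y + 10 is:
H = [[14, -1], [-1, 8]]
Trace = 14 + 8 = 22
Determinant = 14*8 - (-1)^2 = 111
Discriminant = (22)^2 - 4*111 = 40.0
Eigenvalues: lambda_1 = 7.8377, lambda_2 = 14.1623
The function is convex.

1


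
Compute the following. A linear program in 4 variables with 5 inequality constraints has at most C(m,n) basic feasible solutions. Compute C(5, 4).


Each vertex corresponds to some choice of n active constraints out of m, so the number of vertices is at most C(m, n) = m! / (n!(m-n)!).
m = 5, n = 4
Numerator: 5 * 4 * 3 * 2
Denominator: 4! = 24
C(5, 4) = 5


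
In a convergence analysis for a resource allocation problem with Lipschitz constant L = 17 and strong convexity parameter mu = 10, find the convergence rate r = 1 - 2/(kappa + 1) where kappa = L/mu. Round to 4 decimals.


Step 1: Compute the condition number.
kappa = L/mu = 17/10 = 1.7
Step 2: Compute the convergence rate.
r = 1 - 2/(kappa + 1) = 1 - 2*mu/(L + mu) = (L - mu)/(L + mu) = 7/27 = 0.2593


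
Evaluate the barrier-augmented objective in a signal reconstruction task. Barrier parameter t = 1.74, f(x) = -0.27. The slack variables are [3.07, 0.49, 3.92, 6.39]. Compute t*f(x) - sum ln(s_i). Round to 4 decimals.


Step 1: Compute log-barrier.
ln values: [1.1217, -0.7133, 1.3661, 1.8547]
phi = -(1.1217 - 0.7133 + 1.3661 + 1.8547) = -3.6292
Step 2: Compute augmented objective.
t*f(x) = 1.74*-0.27 = -0.4698
Total = -0.4698 - 3.6292 = -4.099


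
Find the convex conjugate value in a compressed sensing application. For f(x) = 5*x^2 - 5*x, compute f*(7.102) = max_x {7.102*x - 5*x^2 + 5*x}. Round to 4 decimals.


f*(y) = sup_x {y*x - a*x^2 - b*x} = sup_x {(y-b)*x - a*x^2}
FOC: (y - b) - 2a*x = 0 => x* = (y - b)/(2a)
x* = (7.102 + 5)/(2*5) = 1.2102
f*(7.102) = (y-b)^2/(4a) = (7.102 + 5)^2/(4*5)
= 146.4584/20 = 7.3229


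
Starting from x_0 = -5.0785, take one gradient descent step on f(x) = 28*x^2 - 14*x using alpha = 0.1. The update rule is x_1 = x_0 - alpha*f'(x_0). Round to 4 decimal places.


We compute the gradient at x_0 and apply the update.
f'(x) = 56*x - 14
f'(-5.0785) = 56*-5.0785 - 14 = -298.396
x_1 = -5.0785 - 0.1*-298.396 = 24.7611


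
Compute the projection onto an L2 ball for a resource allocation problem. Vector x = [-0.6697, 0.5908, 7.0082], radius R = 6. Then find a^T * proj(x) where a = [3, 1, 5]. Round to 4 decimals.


Step 1: Compute ||x|| (intermediates to 6 decimals).
||x|| = sqrt((-0.6697)^2 + 0.5908^2 + 7.0082^2) = 7.064872
Step 2: Project.
Since ||x|| > R, scale = R/||x|| = 6/7.064872 = 0.849272, proj(x) = scale * x
proj(x) = [-0.568757, 0.50175, 5.951868]
Step 3: Dot product.
a^T * proj(x) = 3*(-0.568757) + 1*0.50175 + 5*5.951868 = 28.5548


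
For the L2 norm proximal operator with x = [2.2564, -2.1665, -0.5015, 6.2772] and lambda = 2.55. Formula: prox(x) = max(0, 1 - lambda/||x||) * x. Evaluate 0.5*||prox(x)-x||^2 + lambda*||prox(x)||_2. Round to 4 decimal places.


Step 1: Compute ||x||.
||x|| = 7.0313
Step 2: Compute scaling factor.
scale = max(0, 1 - 2.55/7.0313) = 0.6373
Step 3: prox(x) = [1.4381, -1.3808, -0.3196, 4.0007]
||prox(x)|| = 4.4813
Step 4: Proximal objective.
0.5*||prox-x||^2 = 3.2513
lambda*||prox|| = 11.4273
Total = 14.6787


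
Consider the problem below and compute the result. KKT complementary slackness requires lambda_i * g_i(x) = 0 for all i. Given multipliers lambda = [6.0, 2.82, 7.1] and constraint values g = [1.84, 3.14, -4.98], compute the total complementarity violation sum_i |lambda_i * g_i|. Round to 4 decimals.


KKT complementary slackness check:
lambda_1 * g_1 = 6.0 * 1.84 = 11.04
lambda_2 * g_2 = 2.82 * 3.14 = 8.8548
lambda_3 * g_3 = 7.1 * -4.98 = -35.358
Total violation = 11.04 + 8.8548 + 35.358 = 55.2528


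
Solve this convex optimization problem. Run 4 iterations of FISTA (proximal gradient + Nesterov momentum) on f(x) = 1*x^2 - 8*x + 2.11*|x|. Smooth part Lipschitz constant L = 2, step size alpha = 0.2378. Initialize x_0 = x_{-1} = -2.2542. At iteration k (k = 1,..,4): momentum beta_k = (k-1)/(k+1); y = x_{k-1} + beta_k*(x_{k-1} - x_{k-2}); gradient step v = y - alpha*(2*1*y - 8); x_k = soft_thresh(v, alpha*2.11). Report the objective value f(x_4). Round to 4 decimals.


FISTA on f(x) = 1*x^2 - 8*x + 2.11*|x|
L = 2, alpha = 0.2378
Iteration 1: beta = 0.0, y = -2.2542 + 0.0*(-2.2542 + 2.2542) = -2.2542
  grad(y) = -12.5084, v = y - alpha*grad = 0.7203
  prox(v) = soft_thresh(0.7203, 0.5018) = 0.2185
Iteration 2: beta = 0.3333, y = 0.2185 + 0.3333*(0.2185 + 2.2542) = 1.0428
  grad(y) = -5.9144, v = y - alpha*grad = 2.4492
  prox(v) = soft_thresh(2.4492, 0.5018) = 1.9475
Iteration 3: beta = 0.5, y = 1.9475 + 0.5*(1.9475 - 0.2185) = 2.8119
  grad(y) = -2.3761, v = y - alpha*grad = 3.377
  prox(v) = soft_thresh(3.377, 0.5018) = 2.8752
Iteration 4: beta = 0.6, y = 2.8752 + 0.6*(2.8752 - 1.9475) = 3.4319
  grad(y) = -1.1362, v = y - alpha*grad = 3.7021
  prox(v) = soft_thresh(3.7021, 0.5018) = 3.2003
f(x_4) = 1*3.2003^2 - 8*3.2003 + 2.11*|3.2003| = -8.6078


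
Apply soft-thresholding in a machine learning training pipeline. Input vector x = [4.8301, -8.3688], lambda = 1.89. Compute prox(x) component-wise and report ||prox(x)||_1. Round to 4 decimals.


Soft-thresholding with lambda = 1.89:
prox(4.8301) = sign(4.8301)*max(|4.8301| - 1.89, 0) = 2.9401
prox(-8.3688) = sign(-8.3688)*max(|-8.3688| - 1.89, 0) = -6.4788
prox(x) = [2.9401, -6.4788]
||prox(x)||_1 = 2.9401 + 6.4788 = 9.4189


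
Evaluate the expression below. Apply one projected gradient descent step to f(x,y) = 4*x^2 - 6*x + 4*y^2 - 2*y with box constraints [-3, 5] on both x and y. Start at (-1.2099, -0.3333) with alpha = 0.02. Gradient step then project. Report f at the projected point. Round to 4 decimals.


Step 1: Compute gradient at (-1.2099, -0.3333).
grad_x = 2*4*-1.2099 - 6 = -15.6792
grad_y = 2*4*-0.3333 - 2 = -4.6664
Step 2: Gradient step.
x_raw = -1.2099 - 0.02*-15.6792 = -0.8963
y_raw = -0.3333 - 0.02*-4.6664 = -0.24
Step 3: Project onto [-3, 5].
x_proj = clip(-0.8963) = -0.8963
y_proj = clip(-0.24) = -0.24
Step 4: Evaluate f.
f(-0.8963, -0.24) = 9.3017


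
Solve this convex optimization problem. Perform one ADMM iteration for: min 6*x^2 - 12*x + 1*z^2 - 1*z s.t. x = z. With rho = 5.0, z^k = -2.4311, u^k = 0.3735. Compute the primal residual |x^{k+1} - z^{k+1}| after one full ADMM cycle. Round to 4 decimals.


ADMM iteration with rho = 5.0, z^k = -2.4311, u^k = 0.3735
Step 1: x-update.
Minimize 6*x^2 - 12*x + (5.0/2)*(x + 2.4311 + 0.3735)^2
FOC: (2*6 + 5.0)*x = 12 + 5.0*(-2.4311 - 0.3735)
x^{k+1} = -0.119
Step 2: z-update.
Minimize 1*z^2 - 1*z + (5.0/2)*(-0.119 - z + 0.3735)^2
FOC: (2*1 + 5.0)*z = 1 + 5.0*(-0.119 + 0.3735)
z^{k+1} = 0.3246
Step 3: u-update.
u^{k+1} = 0.3735 - 0.119 - 0.3246 = -0.0701
Step 4: Primal residual = |-0.119 - 0.3246| = 0.4436


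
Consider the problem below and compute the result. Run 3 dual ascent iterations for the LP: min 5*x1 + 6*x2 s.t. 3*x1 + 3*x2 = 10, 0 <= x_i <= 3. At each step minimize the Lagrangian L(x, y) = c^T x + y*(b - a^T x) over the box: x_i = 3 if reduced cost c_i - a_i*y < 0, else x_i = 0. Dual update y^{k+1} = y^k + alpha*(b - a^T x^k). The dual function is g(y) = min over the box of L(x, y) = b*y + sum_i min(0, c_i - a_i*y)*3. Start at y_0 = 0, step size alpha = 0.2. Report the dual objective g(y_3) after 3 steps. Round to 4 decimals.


Dual ascent for LP: min 5*x1 + 6*x2, 3*x1 + 3*x2 = 10, 0 <= x_i <= 3
Step 1: y^k = 0.0, reduced costs: (5.0, 6.0)
  x^k = (0.0, 0.0), subgradient = b - a^T x = 10.0
  y^{k+1} = 0.0 + 0.2*10.0 = 2.0
Step 2: y^k = 2.0, reduced costs: (-1.0, 0.0)
  x^k = (3.0, 0.0), subgradient = b - a^T x = 1.0
  y^{k+1} = 2.0 + 0.2*1.0 = 2.2
Step 3: y^k = 2.2, reduced costs: (-1.6, -0.6)
  x^k = (3.0, 3.0), subgradient = b - a^T x = -8.0
  y^{k+1} = 2.2 + 0.2*-8.0 = 0.6
Dual objective at y_3 = 0.6: reduced costs (3.2, 4.2), box minimizer x = (0.0, 0.0)
g(y_3) = b*y + (c1 - a1*y)*x1 + (c2 - a2*y)*x2 = 10*0.6 + 3.2*0.0 + 4.2*0.0 = 6.0 + 0.0 + 0.0 = 6.0


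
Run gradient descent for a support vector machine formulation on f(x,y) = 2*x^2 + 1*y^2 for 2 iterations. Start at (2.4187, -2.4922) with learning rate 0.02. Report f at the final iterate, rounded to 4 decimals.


Gradient descent on f(x,y) = 2*x^2 + 1*y^2.
Starting point: (2.4187, -2.4922), alpha = 0.02
Step 1: grad_x = 2*2*2.4187 = 9.6748, grad_y = 2*1*-2.4922 = -4.9844
  x_1 = 2.4187 - 0.02*9.6748 = 2.2252
  y_1 = -2.4922 - 0.02*-4.9844 = -2.3925
Step 2: grad_x = 2*2*2.2252 = 8.9008, grad_y = 2*1*-2.3925 = -4.785
  x_2 = 2.2252 - 0.02*8.9008 = 2.0472
  y_2 = -2.3925 - 0.02*-4.785 = -2.2968
f(2.0472, -2.2968) = 2*2.0472^2 + 1*(-2.2968)^2 = 13.6573


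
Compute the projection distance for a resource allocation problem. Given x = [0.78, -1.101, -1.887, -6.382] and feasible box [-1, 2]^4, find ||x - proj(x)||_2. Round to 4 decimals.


Project each component onto [-1, 2].
clip(0.78) = 0.78, clip(-1.101) = -1.0, clip(-1.887) = -1.0, clip(-6.382) = -1.0
Projection = [0.78, -1.0, -1.0, -1.0]
Squared diffs: [0.0, 0.0102, 0.7868, 28.9659]
Distance = sqrt(29.7629) = 5.4555


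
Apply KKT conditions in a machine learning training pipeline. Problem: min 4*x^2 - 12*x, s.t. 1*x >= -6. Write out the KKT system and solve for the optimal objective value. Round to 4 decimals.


Step 1: Try lambda = 0 (constraint inactive).
Stationarity: 2*4*x - 12 = 0
x* = 12/(2*4) = 1.5
Check constraint: 1*1.5 = 1.5 >= -6 -- satisfied.
Step 2: Compute optimal value.
f(x*) = 4*1.5^2 - 12*1.5 = -9.0


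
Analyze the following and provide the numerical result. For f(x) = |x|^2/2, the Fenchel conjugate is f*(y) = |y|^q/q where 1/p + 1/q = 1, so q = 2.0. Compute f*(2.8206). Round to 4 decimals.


The conjugate exponent q satisfies 1/p + 1/q = 1.
p = 2, so q = 2/(2 - 1) = 2.0
|y|^q = 2.8206^2.0 = 7.9558
f*(2.8206) = 7.9558 / 2.0 = 3.9779


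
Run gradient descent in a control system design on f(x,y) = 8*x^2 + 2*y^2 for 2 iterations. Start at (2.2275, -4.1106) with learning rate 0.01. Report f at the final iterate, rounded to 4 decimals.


Gradient descent on f(x,y) = 8*x^2 + 2*y^2.
Starting point: (2.2275, -4.1106), alpha = 0.01
Step 1: grad_x = 2*8*2.2275 = 35.64, grad_y = 2*2*-4.1106 = -16.4424
  x_1 = 2.2275 - 0.01*35.64 = 1.8711
  y_1 = -4.1106 - 0.01*-16.4424 = -3.9462
Step 2: grad_x = 2*8*1.8711 = 29.9376, grad_y = 2*2*-3.9462 = -15.7847
  x_2 = 1.8711 - 0.01*29.9376 = 1.5717
  y_2 = -3.9462 - 0.01*-15.7847 = -3.7883
f(1.5717, -3.7883) = 8*1.5717^2 + 2*(-3.7883)^2 = 48.4654


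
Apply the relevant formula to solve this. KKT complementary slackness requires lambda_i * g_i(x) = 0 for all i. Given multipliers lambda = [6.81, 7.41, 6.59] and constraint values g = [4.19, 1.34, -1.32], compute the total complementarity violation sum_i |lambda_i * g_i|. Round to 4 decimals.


KKT complementary slackness check:
lambda_1 * g_1 = 6.81 * 4.19 = 28.5339
lambda_2 * g_2 = 7.41 * 1.34 = 9.9294
lambda_3 * g_3 = 6.59 * -1.32 = -8.6988
Total violation = 28.5339 + 9.9294 + 8.6988 = 47.1621


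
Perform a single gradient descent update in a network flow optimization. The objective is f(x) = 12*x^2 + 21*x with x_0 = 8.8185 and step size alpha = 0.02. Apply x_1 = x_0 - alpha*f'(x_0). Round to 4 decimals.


We compute the gradient at x_0 and apply the update.
f'(x) = 24*x + 21
f'(8.8185) = 24*8.8185 + 21 = 232.644
x_1 = 8.8185 - 0.02*232.644 = 4.1656


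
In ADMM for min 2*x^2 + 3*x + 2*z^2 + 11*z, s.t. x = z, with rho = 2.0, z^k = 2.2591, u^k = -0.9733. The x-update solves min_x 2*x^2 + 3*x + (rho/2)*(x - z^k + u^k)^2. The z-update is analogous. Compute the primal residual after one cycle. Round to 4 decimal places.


ADMM iteration with rho = 2.0, z^k = 2.2591, u^k = -0.9733
Step 1: x-update.
Minimize 2*x^2 + 3*x + (2.0/2)*(x - 2.2591 - 0.9733)^2
FOC: (2*2 + 2.0)*x = -3 + 2.0*(2.2591 + 0.9733)
x^{k+1} = 0.5775
Step 2: z-update.
Minimize 2*z^2 + 11*z + (2.0/2)*(0.5775 - z - 0.9733)^2
FOC: (2*2 + 2.0)*z = -11 + 2.0*(0.5775 - 0.9733)
z^{k+1} = -1.9653
Step 3: u-update.
u^{k+1} = -0.9733 + 0.5775 + 1.9653 = 1.5694
Step 4: Primal residual = |0.5775 + 1.9653| = 2.5427


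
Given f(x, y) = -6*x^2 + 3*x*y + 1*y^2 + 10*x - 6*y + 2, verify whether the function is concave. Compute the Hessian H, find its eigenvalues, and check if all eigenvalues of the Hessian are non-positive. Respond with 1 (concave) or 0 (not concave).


The Hessian of f(x,y) = -6*x^2 + 3*x*y + 1*y^2 + 10*x - 6*y + 2 is:
H = [[-12, 3], [3, 2]]
Trace = -12 + 2 = -10
Determinant = -12*2 - (3)^2 = -33
Discriminant = (-10)^2 - 4*-33 = 232.0
Eigenvalues: lambda_1 = -12.6158, lambda_2 = 2.6158
The function is not concave.

0


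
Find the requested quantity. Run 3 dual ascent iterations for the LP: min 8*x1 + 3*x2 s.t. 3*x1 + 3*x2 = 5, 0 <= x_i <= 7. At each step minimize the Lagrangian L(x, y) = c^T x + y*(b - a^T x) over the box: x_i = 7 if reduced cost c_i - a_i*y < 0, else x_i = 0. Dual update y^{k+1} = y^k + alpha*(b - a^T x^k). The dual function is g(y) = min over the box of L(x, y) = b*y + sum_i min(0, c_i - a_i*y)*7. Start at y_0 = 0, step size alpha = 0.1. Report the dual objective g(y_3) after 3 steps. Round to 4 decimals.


Dual ascent for LP: min 8*x1 + 3*x2, 3*x1 + 3*x2 = 5, 0 <= x_i <= 7
Step 1: y^k = 0.0, reduced costs: (8.0, 3.0)
  x^k = (0.0, 0.0), subgradient = b - a^T x = 5.0
  y^{k+1} = 0.0 + 0.1*5.0 = 0.5
Step 2: y^k = 0.5, reduced costs: (6.5, 1.5)
  x^k = (0.0, 0.0), subgradient = b - a^T x = 5.0
  y^{k+1} = 0.5 + 0.1*5.0 = 1.0
Step 3: y^k = 1.0, reduced costs: (5.0, 0.0)
  x^k = (0.0, 0.0), subgradient = b - a^T x = 5.0
  y^{k+1} = 1.0 + 0.1*5.0 = 1.5
Dual objective at y_3 = 1.5: reduced costs (3.5, -1.5), box minimizer x = (0.0, 7.0)
g(y_3) = b*y + (c1 - a1*y)*x1 + (c2 - a2*y)*x2 = 5*1.5 + 3.5*0.0 + (-1.5)*7.0 = 7.5 + 0.0 - 10.5 = -3.0
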